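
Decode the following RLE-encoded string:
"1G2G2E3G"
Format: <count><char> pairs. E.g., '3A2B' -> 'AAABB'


Expanding each <count><char> pair:
  1G -> 'G'
  2G -> 'GG'
  2E -> 'EE'
  3G -> 'GGG'

Decoded = GGGEEGGG


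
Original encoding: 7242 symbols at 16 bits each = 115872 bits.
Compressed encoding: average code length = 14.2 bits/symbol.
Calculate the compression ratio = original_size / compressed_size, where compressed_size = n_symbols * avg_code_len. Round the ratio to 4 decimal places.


original_size = n_symbols * orig_bits = 7242 * 16 = 115872 bits
compressed_size = n_symbols * avg_code_len = 7242 * 14.2 = 102836.4 bits
ratio = original_size / compressed_size = 115872 / 102836.4 = 1.1268

Compression ratio = 1.1268


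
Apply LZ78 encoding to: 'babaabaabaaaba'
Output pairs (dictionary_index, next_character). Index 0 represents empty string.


LZ78 encoding steps:
Dictionary: {0: ''}
Step 1: w='' (idx 0), next='b' -> output (0, 'b'), add 'b' as idx 1
Step 2: w='' (idx 0), next='a' -> output (0, 'a'), add 'a' as idx 2
Step 3: w='b' (idx 1), next='a' -> output (1, 'a'), add 'ba' as idx 3
Step 4: w='a' (idx 2), next='b' -> output (2, 'b'), add 'ab' as idx 4
Step 5: w='a' (idx 2), next='a' -> output (2, 'a'), add 'aa' as idx 5
Step 6: w='ba' (idx 3), next='a' -> output (3, 'a'), add 'baa' as idx 6
Step 7: w='ab' (idx 4), next='a' -> output (4, 'a'), add 'aba' as idx 7


Encoded: [(0, 'b'), (0, 'a'), (1, 'a'), (2, 'b'), (2, 'a'), (3, 'a'), (4, 'a')]


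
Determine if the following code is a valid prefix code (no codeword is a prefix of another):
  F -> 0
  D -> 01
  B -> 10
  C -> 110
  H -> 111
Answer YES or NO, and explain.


Checking each pair (does one codeword prefix another?):
  F='0' vs D='01': prefix -- VIOLATION

NO -- this is NOT a valid prefix code. F (0) is a prefix of D (01).


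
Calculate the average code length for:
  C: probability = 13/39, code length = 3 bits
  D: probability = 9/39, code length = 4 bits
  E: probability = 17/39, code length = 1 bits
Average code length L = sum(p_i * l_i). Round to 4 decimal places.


Weighted contributions p_i * l_i:
  C: (13/39) * 3 = 39/39
  D: (9/39) * 4 = 36/39
  E: (17/39) * 1 = 17/39
Sum = (39 + 36 + 17)/39 = 92/39

L = 92/39 = 2.3590 bits/symbol


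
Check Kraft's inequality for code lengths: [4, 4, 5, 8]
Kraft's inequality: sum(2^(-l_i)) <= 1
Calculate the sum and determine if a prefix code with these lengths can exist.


Sum = 2^(-4) + 2^(-4) + 2^(-5) + 2^(-8)
    = 0.0625 + 0.0625 + 0.03125 + 0.00390625
    = 41/256 = 0.16015625
Since 0.16015625 <= 1, Kraft's inequality IS satisfied.
A prefix code with these lengths CAN exist.

Kraft sum = 0.16015625. Satisfied.


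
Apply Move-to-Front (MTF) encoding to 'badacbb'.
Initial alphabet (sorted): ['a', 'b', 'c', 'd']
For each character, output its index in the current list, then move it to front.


MTF encoding:
'b': index 1 in ['a', 'b', 'c', 'd'] -> ['b', 'a', 'c', 'd']
'a': index 1 in ['b', 'a', 'c', 'd'] -> ['a', 'b', 'c', 'd']
'd': index 3 in ['a', 'b', 'c', 'd'] -> ['d', 'a', 'b', 'c']
'a': index 1 in ['d', 'a', 'b', 'c'] -> ['a', 'd', 'b', 'c']
'c': index 3 in ['a', 'd', 'b', 'c'] -> ['c', 'a', 'd', 'b']
'b': index 3 in ['c', 'a', 'd', 'b'] -> ['b', 'c', 'a', 'd']
'b': index 0 in ['b', 'c', 'a', 'd'] -> ['b', 'c', 'a', 'd']


Output: [1, 1, 3, 1, 3, 3, 0]


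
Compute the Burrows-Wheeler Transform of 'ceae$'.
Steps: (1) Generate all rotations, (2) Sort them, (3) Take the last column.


Rotations (sorted):
  0: $ceae -> last char: e
  1: ae$ce -> last char: e
  2: ceae$ -> last char: $
  3: e$cea -> last char: a
  4: eae$c -> last char: c


BWT = ee$ac


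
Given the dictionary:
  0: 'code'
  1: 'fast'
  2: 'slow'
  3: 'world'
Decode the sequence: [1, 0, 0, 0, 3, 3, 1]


Look up each index in the dictionary:
  1 -> 'fast'
  0 -> 'code'
  0 -> 'code'
  0 -> 'code'
  3 -> 'world'
  3 -> 'world'
  1 -> 'fast'

Decoded: "fast code code code world world fast"


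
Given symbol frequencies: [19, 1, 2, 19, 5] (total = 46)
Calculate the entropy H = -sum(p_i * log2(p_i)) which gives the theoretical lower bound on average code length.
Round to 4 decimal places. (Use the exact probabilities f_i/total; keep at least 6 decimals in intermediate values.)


Per-symbol terms -p_i * log2(p_i) with p_i = f_i/46:
  p = 19/46 = 0.413043: log2(p) = -1.275634, -p*log2(p) = 0.526892
  p = 1/46 = 0.021739: log2(p) = -5.523562, -p*log2(p) = 0.120077
  p = 2/46 = 0.043478: log2(p) = -4.523562, -p*log2(p) = 0.196677
  p = 19/46 = 0.413043: log2(p) = -1.275634, -p*log2(p) = 0.526892
  p = 5/46 = 0.108696: log2(p) = -3.201634, -p*log2(p) = 0.348004
H = 0.526892 + 0.120077 + 0.196677 + 0.526892 + 0.348004 = 1.718542

H = 1.7185 bits/symbol


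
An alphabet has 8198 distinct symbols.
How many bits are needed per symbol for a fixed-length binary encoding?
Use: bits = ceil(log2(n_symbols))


log2(8198) = 13.0011
Bracket: 2^13 = 8192 < 8198 <= 2^14 = 16384
So ceil(log2(8198)) = 14

bits = ceil(log2(8198)) = ceil(13.0011) = 14 bits


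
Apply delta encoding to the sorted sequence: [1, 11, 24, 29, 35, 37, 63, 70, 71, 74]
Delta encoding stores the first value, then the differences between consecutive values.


First value: 1
Deltas:
  11 - 1 = 10
  24 - 11 = 13
  29 - 24 = 5
  35 - 29 = 6
  37 - 35 = 2
  63 - 37 = 26
  70 - 63 = 7
  71 - 70 = 1
  74 - 71 = 3


Delta encoded: [1, 10, 13, 5, 6, 2, 26, 7, 1, 3]


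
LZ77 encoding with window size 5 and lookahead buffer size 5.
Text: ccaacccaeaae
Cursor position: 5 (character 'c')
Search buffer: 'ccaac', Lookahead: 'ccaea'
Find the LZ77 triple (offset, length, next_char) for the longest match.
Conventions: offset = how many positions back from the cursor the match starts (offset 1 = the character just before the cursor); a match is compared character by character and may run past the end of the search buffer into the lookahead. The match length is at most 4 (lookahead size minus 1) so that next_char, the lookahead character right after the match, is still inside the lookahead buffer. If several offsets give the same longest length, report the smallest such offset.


Try each offset into the search buffer:
  offset=1 (pos 4, char 'c'): match length 2
  offset=2 (pos 3, char 'a'): match length 0
  offset=3 (pos 2, char 'a'): match length 0
  offset=4 (pos 1, char 'c'): match length 1
  offset=5 (pos 0, char 'c'): match length 3
Longest match has length 3 at offset 5.
next_char = character at position 5 + 3 = 8 -> 'e'

Best match: offset=5, length=3 (matching 'cca' starting at position 0)
LZ77 triple: (5, 3, 'e')


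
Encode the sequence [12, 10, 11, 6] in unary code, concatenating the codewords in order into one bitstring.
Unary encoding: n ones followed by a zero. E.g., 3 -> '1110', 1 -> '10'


Encode each number as n ones followed by a terminating 0:
  12 -> 1111111111110 (13 bits)
  10 -> 11111111110 (11 bits)
  11 -> 111111111110 (12 bits)
  6 -> 1111110 (7 bits)
Total length = 13 + 11 + 12 + 7 = 43 bits.

Unary([12, 10, 11, 6]) = 1111111111110111111111101111111111101111110 (43 bits)


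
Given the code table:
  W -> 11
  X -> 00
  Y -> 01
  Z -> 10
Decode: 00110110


Decoding:
00 -> X
11 -> W
01 -> Y
10 -> Z


Result: XWYZ


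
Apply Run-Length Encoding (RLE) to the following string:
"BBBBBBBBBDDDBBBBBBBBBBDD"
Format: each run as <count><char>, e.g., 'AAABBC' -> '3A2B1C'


Scanning runs left to right:
  i=0: run of 'B' x 9 -> '9B'
  i=9: run of 'D' x 3 -> '3D'
  i=12: run of 'B' x 10 -> '10B'
  i=22: run of 'D' x 2 -> '2D'

RLE = 9B3D10B2D


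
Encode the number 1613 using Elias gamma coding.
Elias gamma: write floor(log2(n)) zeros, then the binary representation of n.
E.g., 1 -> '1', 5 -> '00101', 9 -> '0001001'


num_bits = floor(log2(1613)) + 1 = 11
leading_zeros = num_bits - 1 = 10
binary(1613) = 11001001101

Elias gamma(1613) = '0000000000' + '11001001101' = 000000000011001001101 (21 bits)


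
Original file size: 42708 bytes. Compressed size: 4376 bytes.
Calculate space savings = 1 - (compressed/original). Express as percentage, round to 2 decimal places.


ratio = compressed/original = 4376/42708 = 0.102463
savings = 1 - ratio = 1 - 0.102463 = 0.897537
as a percentage: 0.897537 * 100 = 89.75%

Space savings = 1 - 4376/42708 = 89.75%


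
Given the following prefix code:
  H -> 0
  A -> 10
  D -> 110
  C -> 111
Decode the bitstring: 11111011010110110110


Decoding step by step:
Bits 111 -> C
Bits 110 -> D
Bits 110 -> D
Bits 10 -> A
Bits 110 -> D
Bits 110 -> D
Bits 110 -> D


Decoded message: CDDADDD


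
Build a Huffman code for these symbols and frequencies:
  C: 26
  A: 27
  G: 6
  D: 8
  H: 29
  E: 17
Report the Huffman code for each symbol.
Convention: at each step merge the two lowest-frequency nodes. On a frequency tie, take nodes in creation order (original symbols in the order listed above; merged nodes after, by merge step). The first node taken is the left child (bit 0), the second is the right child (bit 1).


Huffman tree construction:
Step 1: Merge G(6) + D(8) = 14
Step 2: Merge (G+D)(14) + E(17) = 31
Step 3: Merge C(26) + A(27) = 53
Step 4: Merge H(29) + ((G+D)+E)(31) = 60
Step 5: Merge (C+A)(53) + (H+((G+D)+E))(60) = 113
Read each symbol's code off the tree from the root (left child = 0, right child = 1).

Codes:
  C: 00 (length 2)
  A: 01 (length 2)
  G: 1100 (length 4)
  D: 1101 (length 4)
  H: 10 (length 2)
  E: 111 (length 3)
Average code length: 271/113 = 2.3982 bits/symbol


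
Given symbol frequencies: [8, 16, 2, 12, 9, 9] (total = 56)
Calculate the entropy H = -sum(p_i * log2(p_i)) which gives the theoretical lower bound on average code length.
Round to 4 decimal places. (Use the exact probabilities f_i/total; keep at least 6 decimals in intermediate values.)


Per-symbol terms -p_i * log2(p_i) with p_i = f_i/56:
  p = 8/56 = 0.142857: log2(p) = -2.807355, -p*log2(p) = 0.401051
  p = 16/56 = 0.285714: log2(p) = -1.807355, -p*log2(p) = 0.516387
  p = 2/56 = 0.035714: log2(p) = -4.807355, -p*log2(p) = 0.171691
  p = 12/56 = 0.214286: log2(p) = -2.222392, -p*log2(p) = 0.476227
  p = 9/56 = 0.160714: log2(p) = -2.637430, -p*log2(p) = 0.423873
  p = 9/56 = 0.160714: log2(p) = -2.637430, -p*log2(p) = 0.423873
H = 0.401051 + 0.516387 + 0.171691 + 0.476227 + 0.423873 + 0.423873 = 2.413102

H = 2.4131 bits/symbol


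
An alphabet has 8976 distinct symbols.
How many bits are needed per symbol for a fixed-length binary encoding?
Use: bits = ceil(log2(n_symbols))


log2(8976) = 13.1319
Bracket: 2^13 = 8192 < 8976 <= 2^14 = 16384
So ceil(log2(8976)) = 14

bits = ceil(log2(8976)) = ceil(13.1319) = 14 bits


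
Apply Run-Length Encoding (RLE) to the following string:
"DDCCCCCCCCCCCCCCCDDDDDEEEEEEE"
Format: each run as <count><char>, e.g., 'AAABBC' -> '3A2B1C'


Scanning runs left to right:
  i=0: run of 'D' x 2 -> '2D'
  i=2: run of 'C' x 15 -> '15C'
  i=17: run of 'D' x 5 -> '5D'
  i=22: run of 'E' x 7 -> '7E'

RLE = 2D15C5D7E


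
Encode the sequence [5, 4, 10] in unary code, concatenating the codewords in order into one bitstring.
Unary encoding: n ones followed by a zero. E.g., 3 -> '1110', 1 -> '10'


Encode each number as n ones followed by a terminating 0:
  5 -> 111110 (6 bits)
  4 -> 11110 (5 bits)
  10 -> 11111111110 (11 bits)
Total length = 6 + 5 + 11 = 22 bits.

Unary([5, 4, 10]) = 1111101111011111111110 (22 bits)


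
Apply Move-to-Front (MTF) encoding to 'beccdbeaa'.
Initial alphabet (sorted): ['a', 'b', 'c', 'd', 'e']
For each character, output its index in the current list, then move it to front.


MTF encoding:
'b': index 1 in ['a', 'b', 'c', 'd', 'e'] -> ['b', 'a', 'c', 'd', 'e']
'e': index 4 in ['b', 'a', 'c', 'd', 'e'] -> ['e', 'b', 'a', 'c', 'd']
'c': index 3 in ['e', 'b', 'a', 'c', 'd'] -> ['c', 'e', 'b', 'a', 'd']
'c': index 0 in ['c', 'e', 'b', 'a', 'd'] -> ['c', 'e', 'b', 'a', 'd']
'd': index 4 in ['c', 'e', 'b', 'a', 'd'] -> ['d', 'c', 'e', 'b', 'a']
'b': index 3 in ['d', 'c', 'e', 'b', 'a'] -> ['b', 'd', 'c', 'e', 'a']
'e': index 3 in ['b', 'd', 'c', 'e', 'a'] -> ['e', 'b', 'd', 'c', 'a']
'a': index 4 in ['e', 'b', 'd', 'c', 'a'] -> ['a', 'e', 'b', 'd', 'c']
'a': index 0 in ['a', 'e', 'b', 'd', 'c'] -> ['a', 'e', 'b', 'd', 'c']


Output: [1, 4, 3, 0, 4, 3, 3, 4, 0]


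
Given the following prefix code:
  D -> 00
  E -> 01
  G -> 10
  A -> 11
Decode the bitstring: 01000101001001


Decoding step by step:
Bits 01 -> E
Bits 00 -> D
Bits 01 -> E
Bits 01 -> E
Bits 00 -> D
Bits 10 -> G
Bits 01 -> E


Decoded message: EDEEDGE


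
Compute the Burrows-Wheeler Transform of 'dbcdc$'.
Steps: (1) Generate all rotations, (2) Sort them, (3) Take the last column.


Rotations (sorted):
  0: $dbcdc -> last char: c
  1: bcdc$d -> last char: d
  2: c$dbcd -> last char: d
  3: cdc$db -> last char: b
  4: dbcdc$ -> last char: $
  5: dc$dbc -> last char: c


BWT = cddb$c


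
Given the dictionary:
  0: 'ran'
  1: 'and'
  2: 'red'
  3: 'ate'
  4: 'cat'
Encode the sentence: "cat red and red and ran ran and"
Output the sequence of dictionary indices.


Look up each word in the dictionary:
  'cat' -> 4
  'red' -> 2
  'and' -> 1
  'red' -> 2
  'and' -> 1
  'ran' -> 0
  'ran' -> 0
  'and' -> 1

Encoded: [4, 2, 1, 2, 1, 0, 0, 1]


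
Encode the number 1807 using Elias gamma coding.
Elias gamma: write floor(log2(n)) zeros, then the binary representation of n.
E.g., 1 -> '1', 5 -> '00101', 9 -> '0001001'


num_bits = floor(log2(1807)) + 1 = 11
leading_zeros = num_bits - 1 = 10
binary(1807) = 11100001111

Elias gamma(1807) = '0000000000' + '11100001111' = 000000000011100001111 (21 bits)


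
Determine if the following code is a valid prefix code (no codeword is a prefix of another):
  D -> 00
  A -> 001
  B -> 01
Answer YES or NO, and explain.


Checking each pair (does one codeword prefix another?):
  D='00' vs A='001': prefix -- VIOLATION

NO -- this is NOT a valid prefix code. D (00) is a prefix of A (001).


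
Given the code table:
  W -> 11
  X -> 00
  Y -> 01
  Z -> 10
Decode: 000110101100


Decoding:
00 -> X
01 -> Y
10 -> Z
10 -> Z
11 -> W
00 -> X


Result: XYZZWX


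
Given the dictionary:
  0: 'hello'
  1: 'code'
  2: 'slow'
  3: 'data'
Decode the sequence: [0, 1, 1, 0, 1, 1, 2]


Look up each index in the dictionary:
  0 -> 'hello'
  1 -> 'code'
  1 -> 'code'
  0 -> 'hello'
  1 -> 'code'
  1 -> 'code'
  2 -> 'slow'

Decoded: "hello code code hello code code slow"


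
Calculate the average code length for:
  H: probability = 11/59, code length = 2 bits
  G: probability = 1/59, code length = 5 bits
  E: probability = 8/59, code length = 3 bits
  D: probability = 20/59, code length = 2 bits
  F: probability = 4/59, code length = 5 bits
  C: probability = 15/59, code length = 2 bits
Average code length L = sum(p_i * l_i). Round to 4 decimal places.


Weighted contributions p_i * l_i:
  H: (11/59) * 2 = 22/59
  G: (1/59) * 5 = 5/59
  E: (8/59) * 3 = 24/59
  D: (20/59) * 2 = 40/59
  F: (4/59) * 5 = 20/59
  C: (15/59) * 2 = 30/59
Sum = (22 + 5 + 24 + 40 + 20 + 30)/59 = 141/59

L = 141/59 = 2.3898 bits/symbol


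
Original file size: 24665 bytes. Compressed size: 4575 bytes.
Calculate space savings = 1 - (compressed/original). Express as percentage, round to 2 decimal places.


ratio = compressed/original = 4575/24665 = 0.185486
savings = 1 - ratio = 1 - 0.185486 = 0.814514
as a percentage: 0.814514 * 100 = 81.45%

Space savings = 1 - 4575/24665 = 81.45%


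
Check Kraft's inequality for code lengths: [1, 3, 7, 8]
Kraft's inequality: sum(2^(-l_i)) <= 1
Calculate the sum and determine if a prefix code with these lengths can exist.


Sum = 2^(-1) + 2^(-3) + 2^(-7) + 2^(-8)
    = 0.5 + 0.125 + 0.0078125 + 0.00390625
    = 163/256 = 0.63671875
Since 0.63671875 <= 1, Kraft's inequality IS satisfied.
A prefix code with these lengths CAN exist.

Kraft sum = 0.63671875. Satisfied.


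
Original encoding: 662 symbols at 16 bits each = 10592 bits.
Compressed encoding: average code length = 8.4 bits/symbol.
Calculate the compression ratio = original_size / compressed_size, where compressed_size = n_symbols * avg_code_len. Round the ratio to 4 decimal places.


original_size = n_symbols * orig_bits = 662 * 16 = 10592 bits
compressed_size = n_symbols * avg_code_len = 662 * 8.4 = 5560.8 bits
ratio = original_size / compressed_size = 10592 / 5560.8 = 1.9048

Compression ratio = 1.9048


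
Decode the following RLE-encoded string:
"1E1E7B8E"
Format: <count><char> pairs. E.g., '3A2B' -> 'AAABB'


Expanding each <count><char> pair:
  1E -> 'E'
  1E -> 'E'
  7B -> 'BBBBBBB'
  8E -> 'EEEEEEEE'

Decoded = EEBBBBBBBEEEEEEEE


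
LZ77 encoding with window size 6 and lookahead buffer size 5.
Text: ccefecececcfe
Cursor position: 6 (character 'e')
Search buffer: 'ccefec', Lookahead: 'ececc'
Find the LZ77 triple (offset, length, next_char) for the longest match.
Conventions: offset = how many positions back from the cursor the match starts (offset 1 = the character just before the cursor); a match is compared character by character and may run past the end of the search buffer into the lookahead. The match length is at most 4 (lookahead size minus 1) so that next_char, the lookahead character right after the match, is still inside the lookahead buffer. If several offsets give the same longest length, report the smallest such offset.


Try each offset into the search buffer:
  offset=1 (pos 5, char 'c'): match length 0
  offset=2 (pos 4, char 'e'): match length 4
  offset=3 (pos 3, char 'f'): match length 0
  offset=4 (pos 2, char 'e'): match length 1
  offset=5 (pos 1, char 'c'): match length 0
  offset=6 (pos 0, char 'c'): match length 0
Longest match has length 4 at offset 2.
next_char = character at position 6 + 4 = 10 -> 'c'

Best match: offset=2, length=4 (matching 'ecec' starting at position 4)
LZ77 triple: (2, 4, 'c')


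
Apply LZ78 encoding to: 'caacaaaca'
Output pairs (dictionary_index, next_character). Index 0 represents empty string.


LZ78 encoding steps:
Dictionary: {0: ''}
Step 1: w='' (idx 0), next='c' -> output (0, 'c'), add 'c' as idx 1
Step 2: w='' (idx 0), next='a' -> output (0, 'a'), add 'a' as idx 2
Step 3: w='a' (idx 2), next='c' -> output (2, 'c'), add 'ac' as idx 3
Step 4: w='a' (idx 2), next='a' -> output (2, 'a'), add 'aa' as idx 4
Step 5: w='ac' (idx 3), next='a' -> output (3, 'a'), add 'aca' as idx 5


Encoded: [(0, 'c'), (0, 'a'), (2, 'c'), (2, 'a'), (3, 'a')]


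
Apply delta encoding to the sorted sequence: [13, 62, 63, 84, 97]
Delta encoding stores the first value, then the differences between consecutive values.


First value: 13
Deltas:
  62 - 13 = 49
  63 - 62 = 1
  84 - 63 = 21
  97 - 84 = 13


Delta encoded: [13, 49, 1, 21, 13]


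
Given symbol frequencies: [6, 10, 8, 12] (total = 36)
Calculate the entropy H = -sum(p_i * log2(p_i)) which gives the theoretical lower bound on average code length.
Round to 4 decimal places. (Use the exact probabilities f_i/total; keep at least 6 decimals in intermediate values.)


Per-symbol terms -p_i * log2(p_i) with p_i = f_i/36:
  p = 6/36 = 0.166667: log2(p) = -2.584963, -p*log2(p) = 0.430827
  p = 10/36 = 0.277778: log2(p) = -1.847997, -p*log2(p) = 0.513332
  p = 8/36 = 0.222222: log2(p) = -2.169925, -p*log2(p) = 0.482206
  p = 12/36 = 0.333333: log2(p) = -1.584963, -p*log2(p) = 0.528321
H = 0.430827 + 0.513332 + 0.482206 + 0.528321 = 1.954686

H = 1.9547 bits/symbol


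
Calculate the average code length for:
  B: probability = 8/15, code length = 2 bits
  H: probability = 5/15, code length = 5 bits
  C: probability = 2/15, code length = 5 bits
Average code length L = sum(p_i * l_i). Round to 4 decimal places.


Weighted contributions p_i * l_i:
  B: (8/15) * 2 = 16/15
  H: (5/15) * 5 = 25/15
  C: (2/15) * 5 = 10/15
Sum = (16 + 25 + 10)/15 = 51/15

L = 51/15 = 3.4000 bits/symbol


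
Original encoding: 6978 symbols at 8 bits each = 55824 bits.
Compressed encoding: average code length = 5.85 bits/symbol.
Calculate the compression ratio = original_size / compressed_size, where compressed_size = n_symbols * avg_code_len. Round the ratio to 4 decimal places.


original_size = n_symbols * orig_bits = 6978 * 8 = 55824 bits
compressed_size = n_symbols * avg_code_len = 6978 * 5.85 = 40821.3 bits
ratio = original_size / compressed_size = 55824 / 40821.3 = 1.3675

Compression ratio = 1.3675


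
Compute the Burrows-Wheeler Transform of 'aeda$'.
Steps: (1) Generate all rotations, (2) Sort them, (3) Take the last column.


Rotations (sorted):
  0: $aeda -> last char: a
  1: a$aed -> last char: d
  2: aeda$ -> last char: $
  3: da$ae -> last char: e
  4: eda$a -> last char: a


BWT = ad$ea


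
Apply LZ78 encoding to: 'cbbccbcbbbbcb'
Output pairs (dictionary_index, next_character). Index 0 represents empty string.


LZ78 encoding steps:
Dictionary: {0: ''}
Step 1: w='' (idx 0), next='c' -> output (0, 'c'), add 'c' as idx 1
Step 2: w='' (idx 0), next='b' -> output (0, 'b'), add 'b' as idx 2
Step 3: w='b' (idx 2), next='c' -> output (2, 'c'), add 'bc' as idx 3
Step 4: w='c' (idx 1), next='b' -> output (1, 'b'), add 'cb' as idx 4
Step 5: w='cb' (idx 4), next='b' -> output (4, 'b'), add 'cbb' as idx 5
Step 6: w='b' (idx 2), next='b' -> output (2, 'b'), add 'bb' as idx 6
Step 7: w='cb' (idx 4), end of input -> output (4, '')


Encoded: [(0, 'c'), (0, 'b'), (2, 'c'), (1, 'b'), (4, 'b'), (2, 'b'), (4, '')]


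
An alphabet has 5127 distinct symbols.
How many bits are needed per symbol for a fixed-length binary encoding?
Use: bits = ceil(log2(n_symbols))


log2(5127) = 12.3239
Bracket: 2^12 = 4096 < 5127 <= 2^13 = 8192
So ceil(log2(5127)) = 13

bits = ceil(log2(5127)) = ceil(12.3239) = 13 bits


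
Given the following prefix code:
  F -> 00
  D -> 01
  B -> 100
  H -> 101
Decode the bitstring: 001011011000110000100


Decoding step by step:
Bits 00 -> F
Bits 101 -> H
Bits 101 -> H
Bits 100 -> B
Bits 01 -> D
Bits 100 -> B
Bits 00 -> F
Bits 100 -> B


Decoded message: FHHBDBFB


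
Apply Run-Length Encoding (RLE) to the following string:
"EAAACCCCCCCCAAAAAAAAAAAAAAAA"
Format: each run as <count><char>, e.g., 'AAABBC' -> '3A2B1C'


Scanning runs left to right:
  i=0: run of 'E' x 1 -> '1E'
  i=1: run of 'A' x 3 -> '3A'
  i=4: run of 'C' x 8 -> '8C'
  i=12: run of 'A' x 16 -> '16A'

RLE = 1E3A8C16A


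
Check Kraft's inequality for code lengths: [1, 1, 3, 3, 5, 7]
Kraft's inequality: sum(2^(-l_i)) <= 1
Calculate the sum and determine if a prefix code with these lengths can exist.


Sum = 2^(-1) + 2^(-1) + 2^(-3) + 2^(-3) + 2^(-5) + 2^(-7)
    = 0.5 + 0.5 + 0.125 + 0.125 + 0.03125 + 0.0078125
    = 165/128 = 1.2890625
Since 1.2890625 > 1, Kraft's inequality is NOT satisfied.
A prefix code with these lengths CANNOT exist.

Kraft sum = 1.2890625. Not satisfied.


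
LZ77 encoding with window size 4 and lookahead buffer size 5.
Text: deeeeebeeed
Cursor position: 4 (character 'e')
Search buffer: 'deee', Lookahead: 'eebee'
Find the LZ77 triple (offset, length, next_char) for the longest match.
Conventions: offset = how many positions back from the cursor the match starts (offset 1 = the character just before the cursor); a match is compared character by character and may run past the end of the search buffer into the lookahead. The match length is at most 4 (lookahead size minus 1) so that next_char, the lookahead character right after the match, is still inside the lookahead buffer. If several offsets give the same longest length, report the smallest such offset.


Try each offset into the search buffer:
  offset=1 (pos 3, char 'e'): match length 2
  offset=2 (pos 2, char 'e'): match length 2
  offset=3 (pos 1, char 'e'): match length 2
  offset=4 (pos 0, char 'd'): match length 0
Longest match has length 2, found at offsets 1, 2, 3; take the smallest, offset 1.
next_char = character at position 4 + 2 = 6 -> 'b'

Best match: offset=1, length=2 (matching 'ee' starting at position 3)
LZ77 triple: (1, 2, 'b')


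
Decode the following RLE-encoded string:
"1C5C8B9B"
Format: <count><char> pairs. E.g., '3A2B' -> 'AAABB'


Expanding each <count><char> pair:
  1C -> 'C'
  5C -> 'CCCCC'
  8B -> 'BBBBBBBB'
  9B -> 'BBBBBBBBB'

Decoded = CCCCCCBBBBBBBBBBBBBBBBB


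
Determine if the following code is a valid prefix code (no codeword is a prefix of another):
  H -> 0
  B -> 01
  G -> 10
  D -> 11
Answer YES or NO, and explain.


Checking each pair (does one codeword prefix another?):
  H='0' vs B='01': prefix -- VIOLATION

NO -- this is NOT a valid prefix code. H (0) is a prefix of B (01).


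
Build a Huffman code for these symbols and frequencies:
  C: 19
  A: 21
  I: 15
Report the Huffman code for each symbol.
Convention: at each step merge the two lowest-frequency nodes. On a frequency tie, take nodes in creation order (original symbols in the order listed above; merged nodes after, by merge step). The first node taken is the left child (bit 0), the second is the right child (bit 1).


Huffman tree construction:
Step 1: Merge I(15) + C(19) = 34
Step 2: Merge A(21) + (I+C)(34) = 55
Read each symbol's code off the tree from the root (left child = 0, right child = 1).

Codes:
  C: 11 (length 2)
  A: 0 (length 1)
  I: 10 (length 2)
Average code length: 89/55 = 1.6182 bits/symbol


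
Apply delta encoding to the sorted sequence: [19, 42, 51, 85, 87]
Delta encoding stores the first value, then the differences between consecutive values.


First value: 19
Deltas:
  42 - 19 = 23
  51 - 42 = 9
  85 - 51 = 34
  87 - 85 = 2


Delta encoded: [19, 23, 9, 34, 2]


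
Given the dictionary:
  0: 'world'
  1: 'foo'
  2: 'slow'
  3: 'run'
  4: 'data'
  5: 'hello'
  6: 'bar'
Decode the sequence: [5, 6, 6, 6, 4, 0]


Look up each index in the dictionary:
  5 -> 'hello'
  6 -> 'bar'
  6 -> 'bar'
  6 -> 'bar'
  4 -> 'data'
  0 -> 'world'

Decoded: "hello bar bar bar data world"


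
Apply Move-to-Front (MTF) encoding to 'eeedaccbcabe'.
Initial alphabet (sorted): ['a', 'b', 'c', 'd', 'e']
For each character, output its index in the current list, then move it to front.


MTF encoding:
'e': index 4 in ['a', 'b', 'c', 'd', 'e'] -> ['e', 'a', 'b', 'c', 'd']
'e': index 0 in ['e', 'a', 'b', 'c', 'd'] -> ['e', 'a', 'b', 'c', 'd']
'e': index 0 in ['e', 'a', 'b', 'c', 'd'] -> ['e', 'a', 'b', 'c', 'd']
'd': index 4 in ['e', 'a', 'b', 'c', 'd'] -> ['d', 'e', 'a', 'b', 'c']
'a': index 2 in ['d', 'e', 'a', 'b', 'c'] -> ['a', 'd', 'e', 'b', 'c']
'c': index 4 in ['a', 'd', 'e', 'b', 'c'] -> ['c', 'a', 'd', 'e', 'b']
'c': index 0 in ['c', 'a', 'd', 'e', 'b'] -> ['c', 'a', 'd', 'e', 'b']
'b': index 4 in ['c', 'a', 'd', 'e', 'b'] -> ['b', 'c', 'a', 'd', 'e']
'c': index 1 in ['b', 'c', 'a', 'd', 'e'] -> ['c', 'b', 'a', 'd', 'e']
'a': index 2 in ['c', 'b', 'a', 'd', 'e'] -> ['a', 'c', 'b', 'd', 'e']
'b': index 2 in ['a', 'c', 'b', 'd', 'e'] -> ['b', 'a', 'c', 'd', 'e']
'e': index 4 in ['b', 'a', 'c', 'd', 'e'] -> ['e', 'b', 'a', 'c', 'd']


Output: [4, 0, 0, 4, 2, 4, 0, 4, 1, 2, 2, 4]


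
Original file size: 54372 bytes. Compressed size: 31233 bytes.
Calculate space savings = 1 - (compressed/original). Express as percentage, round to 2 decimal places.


ratio = compressed/original = 31233/54372 = 0.574432
savings = 1 - ratio = 1 - 0.574432 = 0.425568
as a percentage: 0.425568 * 100 = 42.56%

Space savings = 1 - 31233/54372 = 42.56%


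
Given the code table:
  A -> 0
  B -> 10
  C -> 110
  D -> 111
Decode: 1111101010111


Decoding:
111 -> D
110 -> C
10 -> B
10 -> B
111 -> D


Result: DCBBD


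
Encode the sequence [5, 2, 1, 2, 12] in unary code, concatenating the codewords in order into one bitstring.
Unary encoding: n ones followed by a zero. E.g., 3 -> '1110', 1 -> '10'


Encode each number as n ones followed by a terminating 0:
  5 -> 111110 (6 bits)
  2 -> 110 (3 bits)
  1 -> 10 (2 bits)
  2 -> 110 (3 bits)
  12 -> 1111111111110 (13 bits)
Total length = 6 + 3 + 2 + 3 + 13 = 27 bits.

Unary([5, 2, 1, 2, 12]) = 111110110101101111111111110 (27 bits)


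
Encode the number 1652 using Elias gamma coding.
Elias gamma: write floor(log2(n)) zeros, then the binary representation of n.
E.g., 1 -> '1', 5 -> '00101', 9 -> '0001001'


num_bits = floor(log2(1652)) + 1 = 11
leading_zeros = num_bits - 1 = 10
binary(1652) = 11001110100

Elias gamma(1652) = '0000000000' + '11001110100' = 000000000011001110100 (21 bits)


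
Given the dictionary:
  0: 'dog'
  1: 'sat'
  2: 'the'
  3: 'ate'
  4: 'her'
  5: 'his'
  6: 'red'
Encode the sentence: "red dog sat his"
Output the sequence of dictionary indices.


Look up each word in the dictionary:
  'red' -> 6
  'dog' -> 0
  'sat' -> 1
  'his' -> 5

Encoded: [6, 0, 1, 5]


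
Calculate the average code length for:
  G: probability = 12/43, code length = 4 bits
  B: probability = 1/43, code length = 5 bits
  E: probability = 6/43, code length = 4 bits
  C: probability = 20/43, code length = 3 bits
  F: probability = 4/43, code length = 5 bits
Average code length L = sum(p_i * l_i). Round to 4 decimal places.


Weighted contributions p_i * l_i:
  G: (12/43) * 4 = 48/43
  B: (1/43) * 5 = 5/43
  E: (6/43) * 4 = 24/43
  C: (20/43) * 3 = 60/43
  F: (4/43) * 5 = 20/43
Sum = (48 + 5 + 24 + 60 + 20)/43 = 157/43

L = 157/43 = 3.6512 bits/symbol


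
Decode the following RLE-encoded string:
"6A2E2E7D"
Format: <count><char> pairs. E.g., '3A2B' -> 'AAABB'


Expanding each <count><char> pair:
  6A -> 'AAAAAA'
  2E -> 'EE'
  2E -> 'EE'
  7D -> 'DDDDDDD'

Decoded = AAAAAAEEEEDDDDDDD


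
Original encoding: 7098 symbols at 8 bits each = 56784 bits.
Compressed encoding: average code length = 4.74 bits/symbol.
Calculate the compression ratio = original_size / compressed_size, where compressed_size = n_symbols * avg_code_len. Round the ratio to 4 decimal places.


original_size = n_symbols * orig_bits = 7098 * 8 = 56784 bits
compressed_size = n_symbols * avg_code_len = 7098 * 4.74 = 33644.52 bits
ratio = original_size / compressed_size = 56784 / 33644.52 = 1.6878

Compression ratio = 1.6878


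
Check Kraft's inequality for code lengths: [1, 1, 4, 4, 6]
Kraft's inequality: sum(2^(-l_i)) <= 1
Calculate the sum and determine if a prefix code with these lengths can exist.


Sum = 2^(-1) + 2^(-1) + 2^(-4) + 2^(-4) + 2^(-6)
    = 0.5 + 0.5 + 0.0625 + 0.0625 + 0.015625
    = 73/64 = 1.140625
Since 1.140625 > 1, Kraft's inequality is NOT satisfied.
A prefix code with these lengths CANNOT exist.

Kraft sum = 1.140625. Not satisfied.


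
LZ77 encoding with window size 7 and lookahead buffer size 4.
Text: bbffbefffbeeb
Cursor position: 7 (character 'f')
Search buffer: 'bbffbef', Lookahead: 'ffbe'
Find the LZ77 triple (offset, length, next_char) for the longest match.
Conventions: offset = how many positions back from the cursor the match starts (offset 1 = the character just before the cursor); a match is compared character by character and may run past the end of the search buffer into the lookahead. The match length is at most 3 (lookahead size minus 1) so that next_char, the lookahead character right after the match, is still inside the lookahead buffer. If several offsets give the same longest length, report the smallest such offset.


Try each offset into the search buffer:
  offset=1 (pos 6, char 'f'): match length 2
  offset=2 (pos 5, char 'e'): match length 0
  offset=3 (pos 4, char 'b'): match length 0
  offset=4 (pos 3, char 'f'): match length 1
  offset=5 (pos 2, char 'f'): match length 3
  offset=6 (pos 1, char 'b'): match length 0
  offset=7 (pos 0, char 'b'): match length 0
Longest match has length 3 at offset 5.
next_char = character at position 7 + 3 = 10 -> 'e'

Best match: offset=5, length=3 (matching 'ffb' starting at position 2)
LZ77 triple: (5, 3, 'e')


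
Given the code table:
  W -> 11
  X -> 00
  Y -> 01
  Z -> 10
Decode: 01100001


Decoding:
01 -> Y
10 -> Z
00 -> X
01 -> Y


Result: YZXY


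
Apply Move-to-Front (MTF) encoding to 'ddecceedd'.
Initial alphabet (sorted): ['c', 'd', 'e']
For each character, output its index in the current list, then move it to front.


MTF encoding:
'd': index 1 in ['c', 'd', 'e'] -> ['d', 'c', 'e']
'd': index 0 in ['d', 'c', 'e'] -> ['d', 'c', 'e']
'e': index 2 in ['d', 'c', 'e'] -> ['e', 'd', 'c']
'c': index 2 in ['e', 'd', 'c'] -> ['c', 'e', 'd']
'c': index 0 in ['c', 'e', 'd'] -> ['c', 'e', 'd']
'e': index 1 in ['c', 'e', 'd'] -> ['e', 'c', 'd']
'e': index 0 in ['e', 'c', 'd'] -> ['e', 'c', 'd']
'd': index 2 in ['e', 'c', 'd'] -> ['d', 'e', 'c']
'd': index 0 in ['d', 'e', 'c'] -> ['d', 'e', 'c']


Output: [1, 0, 2, 2, 0, 1, 0, 2, 0]


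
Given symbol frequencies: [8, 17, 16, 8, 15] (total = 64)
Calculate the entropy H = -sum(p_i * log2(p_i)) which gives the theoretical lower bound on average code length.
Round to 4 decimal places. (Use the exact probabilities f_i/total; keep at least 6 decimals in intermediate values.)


Per-symbol terms -p_i * log2(p_i) with p_i = f_i/64:
  p = 8/64 = 0.125000: log2(p) = -3.000000, -p*log2(p) = 0.375000
  p = 17/64 = 0.265625: log2(p) = -1.912537, -p*log2(p) = 0.508018
  p = 16/64 = 0.250000: log2(p) = -2.000000, -p*log2(p) = 0.500000
  p = 8/64 = 0.125000: log2(p) = -3.000000, -p*log2(p) = 0.375000
  p = 15/64 = 0.234375: log2(p) = -2.093109, -p*log2(p) = 0.490573
H = 0.375000 + 0.508018 + 0.500000 + 0.375000 + 0.490573 = 2.248591

H = 2.2486 bits/symbol


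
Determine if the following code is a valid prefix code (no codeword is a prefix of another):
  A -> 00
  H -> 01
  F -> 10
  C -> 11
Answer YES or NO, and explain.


Checking each pair (does one codeword prefix another?):
  A='00' vs H='01': no prefix
  A='00' vs F='10': no prefix
  A='00' vs C='11': no prefix
  H='01' vs A='00': no prefix
  H='01' vs F='10': no prefix
  H='01' vs C='11': no prefix
  F='10' vs A='00': no prefix
  F='10' vs H='01': no prefix
  F='10' vs C='11': no prefix
  C='11' vs A='00': no prefix
  C='11' vs H='01': no prefix
  C='11' vs F='10': no prefix
No violation found over all pairs.

YES -- this is a valid prefix code. No codeword is a prefix of any other codeword.


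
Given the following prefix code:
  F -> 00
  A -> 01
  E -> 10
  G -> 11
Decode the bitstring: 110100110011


Decoding step by step:
Bits 11 -> G
Bits 01 -> A
Bits 00 -> F
Bits 11 -> G
Bits 00 -> F
Bits 11 -> G


Decoded message: GAFGFG


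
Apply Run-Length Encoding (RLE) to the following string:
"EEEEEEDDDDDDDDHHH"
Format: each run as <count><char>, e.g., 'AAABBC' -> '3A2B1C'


Scanning runs left to right:
  i=0: run of 'E' x 6 -> '6E'
  i=6: run of 'D' x 8 -> '8D'
  i=14: run of 'H' x 3 -> '3H'

RLE = 6E8D3H


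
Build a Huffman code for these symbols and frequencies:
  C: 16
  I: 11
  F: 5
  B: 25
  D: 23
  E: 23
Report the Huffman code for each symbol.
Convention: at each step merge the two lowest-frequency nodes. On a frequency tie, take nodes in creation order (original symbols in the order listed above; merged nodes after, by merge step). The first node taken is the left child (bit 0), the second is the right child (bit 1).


Huffman tree construction:
Step 1: Merge F(5) + I(11) = 16
Step 2: Merge C(16) + (F+I)(16) = 32
Step 3: Merge D(23) + E(23) = 46
Step 4: Merge B(25) + (C+(F+I))(32) = 57
Step 5: Merge (D+E)(46) + (B+(C+(F+I)))(57) = 103
Read each symbol's code off the tree from the root (left child = 0, right child = 1).

Codes:
  C: 110 (length 3)
  I: 1111 (length 4)
  F: 1110 (length 4)
  B: 10 (length 2)
  D: 00 (length 2)
  E: 01 (length 2)
Average code length: 254/103 = 2.4660 bits/symbol


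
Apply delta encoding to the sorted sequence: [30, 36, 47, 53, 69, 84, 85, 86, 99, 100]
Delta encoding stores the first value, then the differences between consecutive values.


First value: 30
Deltas:
  36 - 30 = 6
  47 - 36 = 11
  53 - 47 = 6
  69 - 53 = 16
  84 - 69 = 15
  85 - 84 = 1
  86 - 85 = 1
  99 - 86 = 13
  100 - 99 = 1


Delta encoded: [30, 6, 11, 6, 16, 15, 1, 1, 13, 1]


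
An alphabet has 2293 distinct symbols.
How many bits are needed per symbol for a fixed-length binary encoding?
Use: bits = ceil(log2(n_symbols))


log2(2293) = 11.163
Bracket: 2^11 = 2048 < 2293 <= 2^12 = 4096
So ceil(log2(2293)) = 12

bits = ceil(log2(2293)) = ceil(11.163) = 12 bits


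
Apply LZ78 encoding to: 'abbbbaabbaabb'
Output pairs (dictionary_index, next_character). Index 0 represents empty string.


LZ78 encoding steps:
Dictionary: {0: ''}
Step 1: w='' (idx 0), next='a' -> output (0, 'a'), add 'a' as idx 1
Step 2: w='' (idx 0), next='b' -> output (0, 'b'), add 'b' as idx 2
Step 3: w='b' (idx 2), next='b' -> output (2, 'b'), add 'bb' as idx 3
Step 4: w='b' (idx 2), next='a' -> output (2, 'a'), add 'ba' as idx 4
Step 5: w='a' (idx 1), next='b' -> output (1, 'b'), add 'ab' as idx 5
Step 6: w='ba' (idx 4), next='a' -> output (4, 'a'), add 'baa' as idx 6
Step 7: w='bb' (idx 3), end of input -> output (3, '')


Encoded: [(0, 'a'), (0, 'b'), (2, 'b'), (2, 'a'), (1, 'b'), (4, 'a'), (3, '')]


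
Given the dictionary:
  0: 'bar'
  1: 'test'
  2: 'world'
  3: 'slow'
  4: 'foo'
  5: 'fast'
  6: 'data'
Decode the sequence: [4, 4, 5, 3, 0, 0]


Look up each index in the dictionary:
  4 -> 'foo'
  4 -> 'foo'
  5 -> 'fast'
  3 -> 'slow'
  0 -> 'bar'
  0 -> 'bar'

Decoded: "foo foo fast slow bar bar"


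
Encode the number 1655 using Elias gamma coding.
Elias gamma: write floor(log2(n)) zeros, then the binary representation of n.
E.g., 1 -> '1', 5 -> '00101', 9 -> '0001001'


num_bits = floor(log2(1655)) + 1 = 11
leading_zeros = num_bits - 1 = 10
binary(1655) = 11001110111

Elias gamma(1655) = '0000000000' + '11001110111' = 000000000011001110111 (21 bits)


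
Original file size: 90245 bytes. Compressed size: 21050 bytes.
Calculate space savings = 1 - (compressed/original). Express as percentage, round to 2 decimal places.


ratio = compressed/original = 21050/90245 = 0.233254
savings = 1 - ratio = 1 - 0.233254 = 0.766746
as a percentage: 0.766746 * 100 = 76.67%

Space savings = 1 - 21050/90245 = 76.67%


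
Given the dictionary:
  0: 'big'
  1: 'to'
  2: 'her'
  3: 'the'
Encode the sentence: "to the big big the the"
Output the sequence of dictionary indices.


Look up each word in the dictionary:
  'to' -> 1
  'the' -> 3
  'big' -> 0
  'big' -> 0
  'the' -> 3
  'the' -> 3

Encoded: [1, 3, 0, 0, 3, 3]


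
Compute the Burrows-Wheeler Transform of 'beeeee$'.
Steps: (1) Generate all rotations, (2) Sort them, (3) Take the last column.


Rotations (sorted):
  0: $beeeee -> last char: e
  1: beeeee$ -> last char: $
  2: e$beeee -> last char: e
  3: ee$beee -> last char: e
  4: eee$bee -> last char: e
  5: eeee$be -> last char: e
  6: eeeee$b -> last char: b


BWT = e$eeeeb


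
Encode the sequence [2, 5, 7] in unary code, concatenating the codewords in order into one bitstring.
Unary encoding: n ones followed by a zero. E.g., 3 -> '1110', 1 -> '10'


Encode each number as n ones followed by a terminating 0:
  2 -> 110 (3 bits)
  5 -> 111110 (6 bits)
  7 -> 11111110 (8 bits)
Total length = 3 + 6 + 8 = 17 bits.

Unary([2, 5, 7]) = 11011111011111110 (17 bits)


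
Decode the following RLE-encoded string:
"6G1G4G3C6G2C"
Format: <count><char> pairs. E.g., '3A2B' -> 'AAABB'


Expanding each <count><char> pair:
  6G -> 'GGGGGG'
  1G -> 'G'
  4G -> 'GGGG'
  3C -> 'CCC'
  6G -> 'GGGGGG'
  2C -> 'CC'

Decoded = GGGGGGGGGGGCCCGGGGGGCC


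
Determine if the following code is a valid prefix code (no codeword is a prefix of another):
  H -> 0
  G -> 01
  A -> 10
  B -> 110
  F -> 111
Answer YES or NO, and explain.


Checking each pair (does one codeword prefix another?):
  H='0' vs G='01': prefix -- VIOLATION

NO -- this is NOT a valid prefix code. H (0) is a prefix of G (01).


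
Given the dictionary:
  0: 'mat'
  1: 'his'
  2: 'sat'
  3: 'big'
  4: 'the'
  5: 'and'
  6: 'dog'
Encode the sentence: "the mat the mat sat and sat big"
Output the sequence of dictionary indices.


Look up each word in the dictionary:
  'the' -> 4
  'mat' -> 0
  'the' -> 4
  'mat' -> 0
  'sat' -> 2
  'and' -> 5
  'sat' -> 2
  'big' -> 3

Encoded: [4, 0, 4, 0, 2, 5, 2, 3]


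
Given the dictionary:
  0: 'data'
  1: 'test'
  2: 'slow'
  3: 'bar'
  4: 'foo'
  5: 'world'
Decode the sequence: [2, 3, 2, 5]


Look up each index in the dictionary:
  2 -> 'slow'
  3 -> 'bar'
  2 -> 'slow'
  5 -> 'world'

Decoded: "slow bar slow world"
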